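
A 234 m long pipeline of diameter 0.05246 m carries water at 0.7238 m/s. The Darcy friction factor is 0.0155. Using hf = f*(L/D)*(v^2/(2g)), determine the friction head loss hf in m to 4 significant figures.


hf = 0.0155 * (234/0.05246) * (0.7238^2 / (2*9.81))
hf = 1.846 m
Therefore the friction head loss hf = 1.846 m.


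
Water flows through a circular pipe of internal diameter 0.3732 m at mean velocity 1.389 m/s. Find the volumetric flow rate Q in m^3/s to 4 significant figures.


Approach: apply the continuity equation for pipe flow, Q = A * v with A = pi*(D/2)^2.
A = pi*(0.3732/2)^2 = 0.109389 m^2
Q = 0.109389 * 1.389 = 0.1519 m^3/s
Therefore the volumetric flow rate Q = 0.1519 m^3/s.


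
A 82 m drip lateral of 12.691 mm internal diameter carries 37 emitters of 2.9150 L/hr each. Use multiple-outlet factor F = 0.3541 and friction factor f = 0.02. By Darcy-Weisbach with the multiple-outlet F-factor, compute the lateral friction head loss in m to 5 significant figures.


Approach: apply Darcy-Weisbach with the multiple-outlet F-factor, Q = n*q/(3600*1000) m^3/s; v = Q/A; hf = F*f*(L/D)*(v^2/(2g)).
Q = 37*2.9150/(3600*1000) = 2.995972e-05 m^3/s
A = pi*(12.691e-3/2)^2 = 1.264974e-04 m^2, so v = Q/A = 0.2368406 m/s
hf = 0.3541*0.02*(82/0.012691)*(0.2368406^2/(2*9.81)) = 0.13082 m
Therefore the lateral friction head loss = 0.13082 m.


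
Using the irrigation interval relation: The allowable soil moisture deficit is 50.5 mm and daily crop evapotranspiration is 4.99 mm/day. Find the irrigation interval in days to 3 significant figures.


Approach: apply the irrigation interval relation, interval = SMD / ETc.
interval = 50.5 / 4.99 = 10.1 days
Therefore the irrigation interval = 10.1 days.


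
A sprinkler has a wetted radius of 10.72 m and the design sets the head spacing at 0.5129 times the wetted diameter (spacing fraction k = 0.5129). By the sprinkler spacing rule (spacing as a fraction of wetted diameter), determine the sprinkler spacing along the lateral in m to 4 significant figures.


Approach: apply the sprinkler spacing rule (spacing as a fraction of wetted diameter), S = k*(2*R).
S = 0.5129 * (2 * 10.72) = 11.00 m
Therefore the sprinkler spacing along the lateral = 11.00 m.


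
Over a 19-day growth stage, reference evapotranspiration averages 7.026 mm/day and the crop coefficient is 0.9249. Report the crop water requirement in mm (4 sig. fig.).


Approach: apply the crop water requirement relation, CWR = ET0 * Kc * days.
CWR = 7.026 * 0.9249 * 19 = 123.5 mm
Therefore the crop water requirement = 123.5 mm.


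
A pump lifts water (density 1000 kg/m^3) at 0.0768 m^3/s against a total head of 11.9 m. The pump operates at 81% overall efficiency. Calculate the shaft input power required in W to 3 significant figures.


Approach: apply hydraulic power then efficiency conversion, P = rho*g*Q*H; P_in = P/eta.
Step 1 — hydraulic power (P = rho*g*Q*H):
  P = 1000 * 9.81 * 0.0768 * 11.9 = 8965.6 W
Step 2 — input power: P_in = P/eta = 8965.6 / 0.81 = 11100 W
Therefore the shaft input power required = 11100 W.


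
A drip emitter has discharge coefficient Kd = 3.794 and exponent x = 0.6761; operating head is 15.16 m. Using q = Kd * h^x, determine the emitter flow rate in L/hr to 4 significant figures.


q = 3.794 * 15.16^0.6761 = 23.84 L/hr
Therefore the emitter flow rate = 23.84 L/hr.


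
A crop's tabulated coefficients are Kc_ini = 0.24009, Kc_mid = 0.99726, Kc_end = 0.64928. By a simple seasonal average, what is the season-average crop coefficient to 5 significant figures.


Approach: apply a simple seasonal average, Kc_avg = (Kc_ini + Kc_mid + Kc_end)/3.
Kc_avg = (0.24009 + 0.99726 + 0.64928)/3 = 0.62888
Therefore the season-average crop coefficient = 0.62888.


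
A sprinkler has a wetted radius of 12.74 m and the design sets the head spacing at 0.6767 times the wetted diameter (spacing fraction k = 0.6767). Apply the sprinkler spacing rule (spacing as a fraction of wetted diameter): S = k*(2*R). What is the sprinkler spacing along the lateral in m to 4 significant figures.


S = 0.6767 * (2 * 12.74) = 17.24 m
Therefore the sprinkler spacing along the lateral = 17.24 m.


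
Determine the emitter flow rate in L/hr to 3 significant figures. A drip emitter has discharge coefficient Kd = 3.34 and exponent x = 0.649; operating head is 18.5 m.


Approach: apply the emitter characteristic equation, q = Kd * h^x.
q = 3.34 * 18.5^0.649 = 22.2 L/hr
Therefore the emitter flow rate = 22.2 L/hr.


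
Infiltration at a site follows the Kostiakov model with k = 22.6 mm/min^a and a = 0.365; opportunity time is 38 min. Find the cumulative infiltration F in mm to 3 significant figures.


Approach: apply the Kostiakov infiltration equation, F = k*t^a.
F = 22.6 * 38^0.365 = 85.3 mm
Therefore the cumulative infiltration F = 85.3 mm.


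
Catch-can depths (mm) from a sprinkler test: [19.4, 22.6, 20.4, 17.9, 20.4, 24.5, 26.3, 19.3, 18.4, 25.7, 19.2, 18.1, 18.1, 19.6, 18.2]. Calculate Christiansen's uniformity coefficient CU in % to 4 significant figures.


Approach: apply Christiansen's uniformity coefficient, CU = (1 - mean_abs_deviation/mean)*100.
mean = 20.5400 mm
mean |d_i - mean| = 2.25867 mm
CU = (1 - 2.25867/20.5400)*100 = 89.00 %
Therefore Christiansen's uniformity coefficient CU = 89.00 %.


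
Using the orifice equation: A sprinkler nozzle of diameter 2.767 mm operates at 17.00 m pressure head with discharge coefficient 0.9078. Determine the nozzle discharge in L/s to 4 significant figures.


Approach: apply the orifice equation, Q = Cd*A*sqrt(2*g*h), A = pi*(d/2)^2.
A = pi*(2.767e-3/2)^2 = 6.01324e-06 m^2
Q = 0.9078 * 6.01324e-06 * sqrt(2*9.81*17.00) * 1000 = 0.09969 L/s
Therefore the nozzle discharge = 0.09969 L/s.


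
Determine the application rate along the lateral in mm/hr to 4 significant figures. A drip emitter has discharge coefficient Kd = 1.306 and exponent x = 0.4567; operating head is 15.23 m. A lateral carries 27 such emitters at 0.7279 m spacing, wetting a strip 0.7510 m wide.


Approach: apply the emitter equation with a lateral mass balance, q = Kd*h^x; Q = n*q; rate = Q/(n*spacing*width).
Step 1 — single emitter flow (q = Kd*h^x):
  q = 1.306 * 15.23^0.4567 = 4.52983 L/hr
Step 2 — total lateral flow: Q = 27 * 4.52983 = 122.305 L/hr
Step 3 — wetted area: A = 27 * 0.7279 * 0.7510 = 14.7596 m^2
Step 4 — application rate: Q/A = 122.305/14.7596 = 8.286 mm/hr
Therefore the application rate along the lateral = 8.286 mm/hr.


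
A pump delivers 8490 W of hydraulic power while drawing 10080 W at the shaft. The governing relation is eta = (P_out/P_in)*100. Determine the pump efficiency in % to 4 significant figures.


eta = (8490 / 10080) * 100 = 84.23 %
Therefore the pump efficiency = 84.23 %.


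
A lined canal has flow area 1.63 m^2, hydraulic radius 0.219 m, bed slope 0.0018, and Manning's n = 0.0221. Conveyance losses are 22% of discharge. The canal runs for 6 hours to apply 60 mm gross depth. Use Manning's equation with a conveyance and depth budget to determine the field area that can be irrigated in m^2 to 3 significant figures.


Approach: apply Manning's equation with a conveyance and depth budget, Q = (1/n)*A*R^(2/3)*S^(1/2); Q_field = Q*(1-loss); Area = Q_field*t/(d/1000).
Step 1 — canal discharge (Manning's equation):
  Q = (1/0.0221) * 1.63 * 0.219^(2/3) * 0.0018^(1/2) = 1.1369 m^3/s
Step 2 — delivered flow: Q_field = 1.1369*(1 - 22/100) = 0.88679 m^3/s
Step 3 — volume delivered: V = 0.88679 * 6*3600 = 19155 m^3
Step 4 — area served: A = V / (depth/1000) = 19155 / 0.06 = 319000 m^2
Therefore the field area that can be irrigated = 319000 m^2.


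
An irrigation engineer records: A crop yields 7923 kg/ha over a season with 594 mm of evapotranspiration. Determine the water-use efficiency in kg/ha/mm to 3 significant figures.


Approach: apply the water-use efficiency ratio, WUE = yield/ET.
WUE = 7923 / 594 = 13.3 kg/ha/mm
Therefore the water-use efficiency = 13.3 kg/ha/mm.


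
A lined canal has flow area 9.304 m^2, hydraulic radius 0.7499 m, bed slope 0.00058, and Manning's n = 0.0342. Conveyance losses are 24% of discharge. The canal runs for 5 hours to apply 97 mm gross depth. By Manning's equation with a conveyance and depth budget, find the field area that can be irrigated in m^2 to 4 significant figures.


Approach: apply Manning's equation with a conveyance and depth budget, Q = (1/n)*A*R^(2/3)*S^(1/2); Q_field = Q*(1-loss); Area = Q_field*t/(d/1000).
Step 1 — canal discharge (Manning's equation):
  Q = (1/0.0342) * 9.304 * 0.7499^(2/3) * 0.00058^(1/2) = 5.40787 m^3/s
Step 2 — delivered flow: Q_field = 5.40787*(1 - 24/100) = 4.10998 m^3/s
Step 3 — volume delivered: V = 4.10998 * 5*3600 = 73979.7 m^3
Step 4 — area served: A = V / (depth/1000) = 73979.7 / 0.097 = 762700 m^2
Therefore the field area that can be irrigated = 762700 m^2.


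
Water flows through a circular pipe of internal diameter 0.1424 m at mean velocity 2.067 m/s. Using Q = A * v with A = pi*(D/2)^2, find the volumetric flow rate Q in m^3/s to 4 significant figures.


A = pi*(0.1424/2)^2 = 0.0159261 m^2
Q = 0.0159261 * 2.067 = 0.03292 m^3/s
Therefore the volumetric flow rate Q = 0.03292 m^3/s.


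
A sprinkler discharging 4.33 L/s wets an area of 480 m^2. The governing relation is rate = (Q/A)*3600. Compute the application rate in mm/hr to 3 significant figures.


rate = (4.33 / 480) * 3600 = 32.5 mm/hr
Therefore the application rate = 32.5 mm/hr.


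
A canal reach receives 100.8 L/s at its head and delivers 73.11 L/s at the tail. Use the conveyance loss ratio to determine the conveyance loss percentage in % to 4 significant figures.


Approach: apply the conveyance loss ratio, loss% = ((Q_head - Q_tail)/Q_head)*100.
loss = ((100.8 - 73.11)/100.8)*100 = 27.47 %
Therefore the conveyance loss percentage = 27.47 %.


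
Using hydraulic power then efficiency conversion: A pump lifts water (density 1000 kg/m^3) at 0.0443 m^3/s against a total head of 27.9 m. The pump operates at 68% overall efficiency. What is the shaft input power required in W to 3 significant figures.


Approach: apply hydraulic power then efficiency conversion, P = rho*g*Q*H; P_in = P/eta.
Step 1 — hydraulic power (P = rho*g*Q*H):
  P = 1000 * 9.81 * 0.0443 * 27.9 = 12125 W
Step 2 — input power: P_in = P/eta = 12125 / 0.68 = 17800 W
Therefore the shaft input power required = 17800 W.


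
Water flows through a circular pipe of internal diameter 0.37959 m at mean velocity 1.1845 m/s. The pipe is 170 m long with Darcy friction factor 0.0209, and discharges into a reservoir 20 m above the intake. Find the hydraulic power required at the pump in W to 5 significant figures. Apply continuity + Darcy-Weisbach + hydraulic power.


Approach: apply continuity + Darcy-Weisbach + hydraulic power, Q = A*v; hf = f*(L/D)*(v^2/(2g)); H = static + hf; P = rho*g*Q*H.
Step 1 — flow rate (continuity, Q = A*v):
  A = pi*(0.37959/2)^2 = 0.1131669 m^2
  Q = 0.1131669 * 1.1845 = 0.1340462 m^3/s
Step 2 — friction head loss (Darcy-Weisbach):
  hf = 0.0209 * (170/0.37959) * (1.1845^2 / (2*9.81))
  hf = 0.6693474 m
Step 3 — total head: H = 20 + 0.6693474 = 20.66935 m
Step 4 — hydraulic power (P = rho*g*Q*H):
  P = 1000 * 9.81 * 0.1340462 * 20.66935 = 27180 W
Therefore the hydraulic power required at the pump = 27180 W.


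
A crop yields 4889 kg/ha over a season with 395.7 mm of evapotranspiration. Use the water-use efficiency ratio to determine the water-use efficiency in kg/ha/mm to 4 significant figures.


Approach: apply the water-use efficiency ratio, WUE = yield/ET.
WUE = 4889 / 395.7 = 12.36 kg/ha/mm
Therefore the water-use efficiency = 12.36 kg/ha/mm.


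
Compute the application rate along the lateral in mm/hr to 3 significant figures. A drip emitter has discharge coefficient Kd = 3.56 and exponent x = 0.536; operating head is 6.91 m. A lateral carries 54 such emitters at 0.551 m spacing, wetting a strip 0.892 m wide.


Approach: apply the emitter equation with a lateral mass balance, q = Kd*h^x; Q = n*q; rate = Q/(n*spacing*width).
Step 1 — single emitter flow (q = Kd*h^x):
  q = 3.56 * 6.91^0.536 = 10.033 L/hr
Step 2 — total lateral flow: Q = 54 * 10.033 = 541.76 L/hr
Step 3 — wetted area: A = 54 * 0.551 * 0.892 = 26.541 m^2
Step 4 — application rate: Q/A = 541.76/26.541 = 20.4 mm/hr
Therefore the application rate along the lateral = 20.4 mm/hr.


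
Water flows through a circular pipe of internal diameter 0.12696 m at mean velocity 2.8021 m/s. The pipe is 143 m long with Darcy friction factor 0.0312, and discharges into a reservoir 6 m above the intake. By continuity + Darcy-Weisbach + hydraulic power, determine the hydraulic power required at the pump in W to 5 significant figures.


Approach: apply continuity + Darcy-Weisbach + hydraulic power, Q = A*v; hf = f*(L/D)*(v^2/(2g)); H = static + hf; P = rho*g*Q*H.
Step 1 — flow rate (continuity, Q = A*v):
  A = pi*(0.12696/2)^2 = 0.01265971 m^2
  Q = 0.01265971 * 2.8021 = 0.03547377 m^3/s
Step 2 — friction head loss (Darcy-Weisbach):
  hf = 0.0312 * (143/0.12696) * (2.8021^2 / (2*9.81))
  hf = 14.06345 m
Step 3 — total head: H = 6 + 14.06345 = 20.06345 m
Step 4 — hydraulic power (P = rho*g*Q*H):
  P = 1000 * 9.81 * 0.03547377 * 20.06345 = 6982.0 W
Therefore the hydraulic power required at the pump = 6982.0 W.


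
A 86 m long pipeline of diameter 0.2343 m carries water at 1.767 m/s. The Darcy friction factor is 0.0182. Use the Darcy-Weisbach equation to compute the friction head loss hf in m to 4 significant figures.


Approach: apply the Darcy-Weisbach equation, hf = f*(L/D)*(v^2/(2g)).
hf = 0.0182 * (86/0.2343) * (1.767^2 / (2*9.81))
hf = 1.063 m
Therefore the friction head loss hf = 1.063 m.


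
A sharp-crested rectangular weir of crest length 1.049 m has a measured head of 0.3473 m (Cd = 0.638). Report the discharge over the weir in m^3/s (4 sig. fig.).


Approach: apply the rectangular weir equation, Q = (2/3)*Cd*L*sqrt(2g)*H^1.5.
Q = (2/3)*0.638*1.049*sqrt(2*9.81)*0.3473^1.5 = 0.4045 m^3/s
Therefore the discharge over the weir = 0.4045 m^3/s.


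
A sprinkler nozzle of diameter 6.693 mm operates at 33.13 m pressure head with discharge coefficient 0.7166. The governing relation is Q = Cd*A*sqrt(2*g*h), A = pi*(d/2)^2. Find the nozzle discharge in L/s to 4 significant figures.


A = pi*(6.693e-3/2)^2 = 3.51829e-05 m^2
Q = 0.7166 * 3.51829e-05 * sqrt(2*9.81*33.13) * 1000 = 0.6428 L/s
Therefore the nozzle discharge = 0.6428 L/s.


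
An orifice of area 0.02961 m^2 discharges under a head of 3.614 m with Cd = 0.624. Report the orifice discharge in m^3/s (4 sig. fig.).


Approach: apply the orifice equation, Q = Cd*A*sqrt(2*g*h).
Q = 0.624 * 0.02961 * sqrt(2*9.81*3.614) = 0.1556 m^3/s
Therefore the orifice discharge = 0.1556 m^3/s.


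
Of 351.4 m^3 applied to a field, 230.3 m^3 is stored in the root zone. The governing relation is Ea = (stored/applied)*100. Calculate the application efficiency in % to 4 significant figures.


Ea = (230.3/351.4)*100 = 65.54 %
Therefore the application efficiency = 65.54 %.


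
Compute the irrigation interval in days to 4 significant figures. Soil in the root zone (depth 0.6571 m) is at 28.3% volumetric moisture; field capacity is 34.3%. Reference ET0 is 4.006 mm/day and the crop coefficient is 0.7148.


Approach: apply soil-water budget scheduling, SMD = (FC-theta)/100*depth*1000; ETc = ET0*Kc; interval = SMD/ETc.
Step 1 — soil moisture deficit:
  SMD = (34.3 - 28.3)/100 * 0.6571 * 1000 = 39.4260 mm
Step 2 — daily crop ET (ETc = ET0*Kc):
  ETc = 4.006 * 0.7148 = 2.86349 mm/day
Step 3 — irrigation interval (SMD/ETc):
  interval = 39.4260 / 2.86349 = 13.77 days
Therefore the irrigation interval = 13.77 days.


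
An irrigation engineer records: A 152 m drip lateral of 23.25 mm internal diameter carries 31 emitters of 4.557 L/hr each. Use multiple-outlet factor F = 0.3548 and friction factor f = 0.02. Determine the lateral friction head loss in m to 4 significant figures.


Approach: apply Darcy-Weisbach with the multiple-outlet F-factor, Q = n*q/(3600*1000) m^3/s; v = Q/A; hf = F*f*(L/D)*(v^2/(2g)).
Q = 31*4.557/(3600*1000) = 3.92408e-05 m^3/s
A = pi*(23.25e-3/2)^2 = 4.24557e-04 m^2, so v = Q/A = 0.0924278 m/s
hf = 0.3548*0.02*(152/0.02325)*(0.0924278^2/(2*9.81)) = 0.02020 m
Therefore the lateral friction head loss = 0.02020 m.


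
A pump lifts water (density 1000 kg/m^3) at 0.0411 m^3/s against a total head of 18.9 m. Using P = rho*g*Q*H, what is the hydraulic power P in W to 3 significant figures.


P = 1000 * 9.81 * 0.0411 * 18.9 = 7620 W
Therefore the hydraulic power P = 7620 W.


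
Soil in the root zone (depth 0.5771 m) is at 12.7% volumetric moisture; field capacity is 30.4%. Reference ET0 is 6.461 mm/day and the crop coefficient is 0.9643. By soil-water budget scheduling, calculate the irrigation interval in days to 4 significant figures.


Approach: apply soil-water budget scheduling, SMD = (FC-theta)/100*depth*1000; ETc = ET0*Kc; interval = SMD/ETc.
Step 1 — soil moisture deficit:
  SMD = (30.4 - 12.7)/100 * 0.5771 * 1000 = 102.147 mm
Step 2 — daily crop ET (ETc = ET0*Kc):
  ETc = 6.461 * 0.9643 = 6.23034 mm/day
Step 3 — irrigation interval (SMD/ETc):
  interval = 102.147 / 6.23034 = 16.40 days
Therefore the irrigation interval = 16.40 days.


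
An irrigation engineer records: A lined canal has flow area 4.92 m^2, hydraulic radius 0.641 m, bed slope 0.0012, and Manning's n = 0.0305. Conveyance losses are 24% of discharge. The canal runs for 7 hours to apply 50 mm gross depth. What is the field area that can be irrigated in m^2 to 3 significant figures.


Approach: apply Manning's equation with a conveyance and depth budget, Q = (1/n)*A*R^(2/3)*S^(1/2); Q_field = Q*(1-loss); Area = Q_field*t/(d/1000).
Step 1 — canal discharge (Manning's equation):
  Q = (1/0.0305) * 4.92 * 0.641^(2/3) * 0.0012^(1/2) = 4.1543 m^3/s
Step 2 — delivered flow: Q_field = 4.1543*(1 - 24/100) = 3.1572 m^3/s
Step 3 — volume delivered: V = 3.1572 * 7*3600 = 79563 m^3
Step 4 — area served: A = V / (depth/1000) = 79563 / 0.05 = 1590000 m^2
Therefore the field area that can be irrigated = 1590000 m^2.


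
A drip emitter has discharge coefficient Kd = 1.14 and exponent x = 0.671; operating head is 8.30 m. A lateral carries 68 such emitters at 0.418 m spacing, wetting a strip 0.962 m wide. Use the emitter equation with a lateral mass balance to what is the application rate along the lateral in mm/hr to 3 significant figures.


Approach: apply the emitter equation with a lateral mass balance, q = Kd*h^x; Q = n*q; rate = Q/(n*spacing*width).
Step 1 — single emitter flow (q = Kd*h^x):
  q = 1.14 * 8.30^0.671 = 4.7164 L/hr
Step 2 — total lateral flow: Q = 68 * 4.7164 = 320.71 L/hr
Step 3 — wetted area: A = 68 * 0.418 * 0.962 = 27.344 m^2
Step 4 — application rate: Q/A = 320.71/27.344 = 11.7 mm/hr
Therefore the application rate along the lateral = 11.7 mm/hr.


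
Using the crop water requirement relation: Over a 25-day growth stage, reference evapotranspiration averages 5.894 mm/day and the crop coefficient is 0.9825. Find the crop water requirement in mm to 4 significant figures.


Approach: apply the crop water requirement relation, CWR = ET0 * Kc * days.
CWR = 5.894 * 0.9825 * 25 = 144.8 mm
Therefore the crop water requirement = 144.8 mm.


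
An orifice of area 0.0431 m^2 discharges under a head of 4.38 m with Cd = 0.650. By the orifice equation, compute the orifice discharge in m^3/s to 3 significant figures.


Approach: apply the orifice equation, Q = Cd*A*sqrt(2*g*h).
Q = 0.650 * 0.0431 * sqrt(2*9.81*4.38) = 0.260 m^3/s
Therefore the orifice discharge = 0.260 m^3/s.


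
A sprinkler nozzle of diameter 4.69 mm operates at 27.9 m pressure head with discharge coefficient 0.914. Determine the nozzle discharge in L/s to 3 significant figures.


Approach: apply the orifice equation, Q = Cd*A*sqrt(2*g*h), A = pi*(d/2)^2.
A = pi*(4.69e-3/2)^2 = 1.7276e-05 m^2
Q = 0.914 * 1.7276e-05 * sqrt(2*9.81*27.9) * 1000 = 0.369 L/s
Therefore the nozzle discharge = 0.369 L/s.


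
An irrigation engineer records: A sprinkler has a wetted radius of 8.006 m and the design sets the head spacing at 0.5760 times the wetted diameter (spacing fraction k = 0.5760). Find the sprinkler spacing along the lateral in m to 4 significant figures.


Approach: apply the sprinkler spacing rule (spacing as a fraction of wetted diameter), S = k*(2*R).
S = 0.5760 * (2 * 8.006) = 9.223 m
Therefore the sprinkler spacing along the lateral = 9.223 m.


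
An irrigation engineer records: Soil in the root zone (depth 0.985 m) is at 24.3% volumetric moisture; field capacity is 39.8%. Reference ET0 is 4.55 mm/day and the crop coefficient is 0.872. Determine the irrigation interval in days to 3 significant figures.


Approach: apply soil-water budget scheduling, SMD = (FC-theta)/100*depth*1000; ETc = ET0*Kc; interval = SMD/ETc.
Step 1 — soil moisture deficit:
  SMD = (39.8 - 24.3)/100 * 0.985 * 1000 = 152.67 mm
Step 2 — daily crop ET (ETc = ET0*Kc):
  ETc = 4.55 * 0.872 = 3.9676 mm/day
Step 3 — irrigation interval (SMD/ETc):
  interval = 152.67 / 3.9676 = 38.5 days
Therefore the irrigation interval = 38.5 days.


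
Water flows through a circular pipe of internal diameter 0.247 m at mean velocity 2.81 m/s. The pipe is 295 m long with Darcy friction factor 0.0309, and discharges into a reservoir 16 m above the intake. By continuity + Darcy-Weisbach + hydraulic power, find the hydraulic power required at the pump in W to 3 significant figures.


Approach: apply continuity + Darcy-Weisbach + hydraulic power, Q = A*v; hf = f*(L/D)*(v^2/(2g)); H = static + hf; P = rho*g*Q*H.
Step 1 — flow rate (continuity, Q = A*v):
  A = pi*(0.247/2)^2 = 0.047916 m^2
  Q = 0.047916 * 2.81 = 0.13464 m^3/s
Step 2 — friction head loss (Darcy-Weisbach):
  hf = 0.0309 * (295/0.247) * (2.81^2 / (2*9.81))
  hf = 14.852 m
Step 3 — total head: H = 16 + 14.852 = 30.852 m
Step 4 — hydraulic power (P = rho*g*Q*H):
  P = 1000 * 9.81 * 0.13464 * 30.852 = 40800 W
Therefore the hydraulic power required at the pump = 40800 W.


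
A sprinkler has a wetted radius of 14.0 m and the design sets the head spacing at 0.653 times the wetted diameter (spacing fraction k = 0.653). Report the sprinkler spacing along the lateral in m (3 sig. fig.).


Approach: apply the sprinkler spacing rule (spacing as a fraction of wetted diameter), S = k*(2*R).
S = 0.653 * (2 * 14.0) = 18.3 m
Therefore the sprinkler spacing along the lateral = 18.3 m.


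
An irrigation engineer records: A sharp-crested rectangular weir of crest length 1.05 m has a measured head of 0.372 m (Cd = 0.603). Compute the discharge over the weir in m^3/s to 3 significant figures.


Approach: apply the rectangular weir equation, Q = (2/3)*Cd*L*sqrt(2g)*H^1.5.
Q = (2/3)*0.603*1.05*sqrt(2*9.81)*0.372^1.5 = 0.424 m^3/s
Therefore the discharge over the weir = 0.424 m^3/s.


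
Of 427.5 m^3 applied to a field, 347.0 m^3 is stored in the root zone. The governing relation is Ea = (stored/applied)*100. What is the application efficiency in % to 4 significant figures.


Ea = (347.0/427.5)*100 = 81.17 %
Therefore the application efficiency = 81.17 %.


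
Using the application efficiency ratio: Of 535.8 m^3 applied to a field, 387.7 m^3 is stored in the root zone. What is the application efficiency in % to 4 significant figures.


Approach: apply the application efficiency ratio, Ea = (stored/applied)*100.
Ea = (387.7/535.8)*100 = 72.36 %
Therefore the application efficiency = 72.36 %.


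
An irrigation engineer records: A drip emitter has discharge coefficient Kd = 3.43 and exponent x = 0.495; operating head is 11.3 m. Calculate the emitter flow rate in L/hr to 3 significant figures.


Approach: apply the emitter characteristic equation, q = Kd * h^x.
q = 3.43 * 11.3^0.495 = 11.4 L/hr
Therefore the emitter flow rate = 11.4 L/hr.


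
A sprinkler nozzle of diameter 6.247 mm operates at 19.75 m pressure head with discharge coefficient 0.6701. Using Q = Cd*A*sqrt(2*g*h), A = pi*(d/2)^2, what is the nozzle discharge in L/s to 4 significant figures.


A = pi*(6.247e-3/2)^2 = 3.06502e-05 m^2
Q = 0.6701 * 3.06502e-05 * sqrt(2*9.81*19.75) * 1000 = 0.4043 L/s
Therefore the nozzle discharge = 0.4043 L/s.


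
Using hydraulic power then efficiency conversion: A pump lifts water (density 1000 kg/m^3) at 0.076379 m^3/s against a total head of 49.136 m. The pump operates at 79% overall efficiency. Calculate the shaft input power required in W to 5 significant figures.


Approach: apply hydraulic power then efficiency conversion, P = rho*g*Q*H; P_in = P/eta.
Step 1 — hydraulic power (P = rho*g*Q*H):
  P = 1000 * 9.81 * 0.076379 * 49.136 = 36816.52 W
Step 2 — input power: P_in = P/eta = 36816.52 / 0.79 = 46603 W
Therefore the shaft input power required = 46603 W.


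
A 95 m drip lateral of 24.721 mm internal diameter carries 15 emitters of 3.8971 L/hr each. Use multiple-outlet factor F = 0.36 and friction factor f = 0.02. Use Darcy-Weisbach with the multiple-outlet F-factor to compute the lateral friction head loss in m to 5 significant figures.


Approach: apply Darcy-Weisbach with the multiple-outlet F-factor, Q = n*q/(3600*1000) m^3/s; v = Q/A; hf = F*f*(L/D)*(v^2/(2g)).
Q = 15*3.8971/(3600*1000) = 1.623792e-05 m^3/s
A = pi*(24.721e-3/2)^2 = 4.799787e-04 m^2, so v = Q/A = 0.03383050 m/s
hf = 0.36*0.02*(95/0.024721)*(0.03383050^2/(2*9.81)) = 0.0016140 m
Therefore the lateral friction head loss = 0.0016140 m.


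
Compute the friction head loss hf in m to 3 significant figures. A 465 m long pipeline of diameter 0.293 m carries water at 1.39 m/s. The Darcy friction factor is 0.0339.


Approach: apply the Darcy-Weisbach equation, hf = f*(L/D)*(v^2/(2g)).
hf = 0.0339 * (465/0.293) * (1.39^2 / (2*9.81))
hf = 5.30 m
Therefore the friction head loss hf = 5.30 m.


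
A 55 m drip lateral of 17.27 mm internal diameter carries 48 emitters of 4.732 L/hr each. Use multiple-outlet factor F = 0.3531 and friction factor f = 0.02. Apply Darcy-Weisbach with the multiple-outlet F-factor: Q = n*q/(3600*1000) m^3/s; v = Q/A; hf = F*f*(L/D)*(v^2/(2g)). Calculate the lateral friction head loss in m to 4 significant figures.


Q = 48*4.732/(3600*1000) = 6.30933e-05 m^3/s
A = pi*(17.27e-3/2)^2 = 2.34247e-04 m^2, so v = Q/A = 0.269345 m/s
hf = 0.3531*0.02*(55/0.01727)*(0.269345^2/(2*9.81)) = 0.08316 m
Therefore the lateral friction head loss = 0.08316 m.


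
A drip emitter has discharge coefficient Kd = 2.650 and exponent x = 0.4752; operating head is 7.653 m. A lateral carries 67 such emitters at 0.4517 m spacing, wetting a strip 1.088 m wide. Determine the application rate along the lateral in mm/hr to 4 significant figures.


Approach: apply the emitter equation with a lateral mass balance, q = Kd*h^x; Q = n*q; rate = Q/(n*spacing*width).
Step 1 — single emitter flow (q = Kd*h^x):
  q = 2.650 * 7.653^0.4752 = 6.97016 L/hr
Step 2 — total lateral flow: Q = 67 * 6.97016 = 467.001 L/hr
Step 3 — wetted area: A = 67 * 0.4517 * 1.088 = 32.9271 m^2
Step 4 — application rate: Q/A = 467.001/32.9271 = 14.18 mm/hr
Therefore the application rate along the lateral = 14.18 mm/hr.


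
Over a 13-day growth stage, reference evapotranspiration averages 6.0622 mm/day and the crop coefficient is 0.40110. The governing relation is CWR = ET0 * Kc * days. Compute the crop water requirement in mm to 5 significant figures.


CWR = 6.0622 * 0.40110 * 13 = 31.610 mm
Therefore the crop water requirement = 31.610 mm.


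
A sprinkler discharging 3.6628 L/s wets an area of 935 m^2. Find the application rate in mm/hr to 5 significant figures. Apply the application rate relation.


Approach: apply the application rate relation, rate = (Q/A)*3600.
rate = (3.6628 / 935) * 3600 = 14.103 mm/hr
Therefore the application rate = 14.103 mm/hr.


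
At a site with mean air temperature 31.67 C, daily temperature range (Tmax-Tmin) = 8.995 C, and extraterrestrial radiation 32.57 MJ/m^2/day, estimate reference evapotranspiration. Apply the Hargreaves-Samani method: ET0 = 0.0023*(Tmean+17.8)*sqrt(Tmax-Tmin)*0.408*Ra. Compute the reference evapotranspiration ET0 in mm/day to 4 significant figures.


ET0 = 0.0023*(31.67+17.8)*sqrt(8.995)*0.408*32.57 = 4.535 mm/day
Therefore the reference evapotranspiration ET0 = 4.535 mm/day.


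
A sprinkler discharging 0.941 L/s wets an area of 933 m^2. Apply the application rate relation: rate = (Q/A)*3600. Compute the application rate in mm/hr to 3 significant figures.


rate = (0.941 / 933) * 3600 = 3.63 mm/hr
Therefore the application rate = 3.63 mm/hr.


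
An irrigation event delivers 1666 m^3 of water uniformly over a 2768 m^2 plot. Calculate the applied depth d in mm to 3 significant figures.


Approach: apply depth from volume over area, d = (V/A)*1000.
d = (1666 / 2768) * 1000 = 602 mm
Therefore the applied depth d = 602 mm.


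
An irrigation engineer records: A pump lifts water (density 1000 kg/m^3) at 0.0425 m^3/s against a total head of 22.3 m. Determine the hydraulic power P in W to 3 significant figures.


Approach: apply the hydraulic power relation, P = rho*g*Q*H.
P = 1000 * 9.81 * 0.0425 * 22.3 = 9300 W
Therefore the hydraulic power P = 9300 W.


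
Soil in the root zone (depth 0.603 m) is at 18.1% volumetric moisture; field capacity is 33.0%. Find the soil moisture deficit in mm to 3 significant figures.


Approach: apply the soil moisture deficit relation, SMD = (FC - theta)/100 * depth * 1000.
SMD = (33.0 - 18.1)/100 * 0.603 * 1000 = 89.8 mm
Therefore the soil moisture deficit = 89.8 mm.


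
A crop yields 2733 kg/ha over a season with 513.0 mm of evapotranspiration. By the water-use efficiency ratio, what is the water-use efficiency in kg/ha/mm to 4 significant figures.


Approach: apply the water-use efficiency ratio, WUE = yield/ET.
WUE = 2733 / 513.0 = 5.327 kg/ha/mm
Therefore the water-use efficiency = 5.327 kg/ha/mm.


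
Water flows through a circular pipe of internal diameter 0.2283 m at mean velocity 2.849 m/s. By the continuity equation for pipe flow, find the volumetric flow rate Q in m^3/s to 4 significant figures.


Approach: apply the continuity equation for pipe flow, Q = A * v with A = pi*(D/2)^2.
A = pi*(0.2283/2)^2 = 0.0409357 m^2
Q = 0.0409357 * 2.849 = 0.1166 m^3/s
Therefore the volumetric flow rate Q = 0.1166 m^3/s.


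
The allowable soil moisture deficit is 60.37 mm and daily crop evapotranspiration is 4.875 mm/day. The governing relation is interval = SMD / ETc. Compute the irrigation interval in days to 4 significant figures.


interval = 60.37 / 4.875 = 12.38 days
Therefore the irrigation interval = 12.38 days.


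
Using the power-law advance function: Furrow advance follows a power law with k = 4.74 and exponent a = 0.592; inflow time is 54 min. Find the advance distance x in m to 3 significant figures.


Approach: apply the power-law advance function, x = k*t^a.
x = 4.74 * 54^0.592 = 50.3 m
Therefore the advance distance x = 50.3 m.


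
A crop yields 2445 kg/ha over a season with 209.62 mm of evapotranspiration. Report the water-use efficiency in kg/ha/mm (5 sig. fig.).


Approach: apply the water-use efficiency ratio, WUE = yield/ET.
WUE = 2445 / 209.62 = 11.664 kg/ha/mm
Therefore the water-use efficiency = 11.664 kg/ha/mm.


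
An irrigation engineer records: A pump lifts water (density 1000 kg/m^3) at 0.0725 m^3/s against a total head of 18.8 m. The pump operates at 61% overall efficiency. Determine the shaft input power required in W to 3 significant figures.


Approach: apply hydraulic power then efficiency conversion, P = rho*g*Q*H; P_in = P/eta.
Step 1 — hydraulic power (P = rho*g*Q*H):
  P = 1000 * 9.81 * 0.0725 * 18.8 = 13371 W
Step 2 — input power: P_in = P/eta = 13371 / 0.61 = 21900 W
Therefore the shaft input power required = 21900 W.


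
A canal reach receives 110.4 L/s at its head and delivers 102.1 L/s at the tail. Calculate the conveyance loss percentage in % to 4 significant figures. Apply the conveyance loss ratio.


Approach: apply the conveyance loss ratio, loss% = ((Q_head - Q_tail)/Q_head)*100.
loss = ((110.4 - 102.1)/110.4)*100 = 7.518 %
Therefore the conveyance loss percentage = 7.518 %.


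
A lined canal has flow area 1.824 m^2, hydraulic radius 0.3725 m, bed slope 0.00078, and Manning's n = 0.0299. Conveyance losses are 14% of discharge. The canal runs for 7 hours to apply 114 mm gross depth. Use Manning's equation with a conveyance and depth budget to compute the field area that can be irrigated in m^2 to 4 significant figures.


Approach: apply Manning's equation with a conveyance and depth budget, Q = (1/n)*A*R^(2/3)*S^(1/2); Q_field = Q*(1-loss); Area = Q_field*t/(d/1000).
Step 1 — canal discharge (Manning's equation):
  Q = (1/0.0299) * 1.824 * 0.3725^(2/3) * 0.00078^(1/2) = 0.882034 m^3/s
Step 2 — delivered flow: Q_field = 0.882034*(1 - 14/100) = 0.758549 m^3/s
Step 3 — volume delivered: V = 0.758549 * 7*3600 = 19115.4 m^3
Step 4 — area served: A = V / (depth/1000) = 19115.4 / 0.114 = 167700 m^2
Therefore the field area that can be irrigated = 167700 m^2.


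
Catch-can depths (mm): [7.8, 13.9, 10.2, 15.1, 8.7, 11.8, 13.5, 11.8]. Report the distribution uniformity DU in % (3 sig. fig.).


Approach: apply the low-quarter distribution uniformity, DU = (mean of lowest quarter of readings / overall mean)*100.
sorted lowest 2 of 8: [7.8, 8.7] -> mean = 8.2500 mm
overall mean = 11.600 mm
DU = (8.2500/11.600)*100 = 71.1 %
Therefore the distribution uniformity DU = 71.1 %.


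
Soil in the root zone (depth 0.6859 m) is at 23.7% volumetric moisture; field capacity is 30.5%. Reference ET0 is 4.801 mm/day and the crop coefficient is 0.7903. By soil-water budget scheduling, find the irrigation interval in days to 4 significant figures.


Approach: apply soil-water budget scheduling, SMD = (FC-theta)/100*depth*1000; ETc = ET0*Kc; interval = SMD/ETc.
Step 1 — soil moisture deficit:
  SMD = (30.5 - 23.7)/100 * 0.6859 * 1000 = 46.6412 mm
Step 2 — daily crop ET (ETc = ET0*Kc):
  ETc = 4.801 * 0.7903 = 3.79423 mm/day
Step 3 — irrigation interval (SMD/ETc):
  interval = 46.6412 / 3.79423 = 12.29 days
Therefore the irrigation interval = 12.29 days.


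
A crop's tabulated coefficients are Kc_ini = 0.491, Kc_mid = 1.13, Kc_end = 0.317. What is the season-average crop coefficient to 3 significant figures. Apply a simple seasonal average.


Approach: apply a simple seasonal average, Kc_avg = (Kc_ini + Kc_mid + Kc_end)/3.
Kc_avg = (0.491 + 1.13 + 0.317)/3 = 0.646
Therefore the season-average crop coefficient = 0.646.


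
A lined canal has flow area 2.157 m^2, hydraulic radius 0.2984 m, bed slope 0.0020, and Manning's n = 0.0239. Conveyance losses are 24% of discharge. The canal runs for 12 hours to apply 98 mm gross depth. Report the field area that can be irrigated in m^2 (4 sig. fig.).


Approach: apply Manning's equation with a conveyance and depth budget, Q = (1/n)*A*R^(2/3)*S^(1/2); Q_field = Q*(1-loss); Area = Q_field*t/(d/1000).
Step 1 — canal discharge (Manning's equation):
  Q = (1/0.0239) * 2.157 * 0.2984^(2/3) * 0.0020^(1/2) = 1.80233 m^3/s
Step 2 — delivered flow: Q_field = 1.80233*(1 - 24/100) = 1.36977 m^3/s
Step 3 — volume delivered: V = 1.36977 * 12*3600 = 59173.9 m^3
Step 4 — area served: A = V / (depth/1000) = 59173.9 / 0.098 = 603800 m^2
Therefore the field area that can be irrigated = 603800 m^2.


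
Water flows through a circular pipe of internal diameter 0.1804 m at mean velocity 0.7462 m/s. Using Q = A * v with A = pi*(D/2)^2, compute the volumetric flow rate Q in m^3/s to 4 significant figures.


A = pi*(0.1804/2)^2 = 0.0255601 m^2
Q = 0.0255601 * 0.7462 = 0.01907 m^3/s
Therefore the volumetric flow rate Q = 0.01907 m^3/s.


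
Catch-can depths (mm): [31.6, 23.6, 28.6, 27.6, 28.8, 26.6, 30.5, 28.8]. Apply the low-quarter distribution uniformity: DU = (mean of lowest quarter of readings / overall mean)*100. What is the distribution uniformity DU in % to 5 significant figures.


sorted lowest 2 of 8: [23.6, 26.6] -> mean = 25.10000 mm
overall mean = 28.26250 mm
DU = (25.10000/28.26250)*100 = 88.810 %
Therefore the distribution uniformity DU = 88.810 %.


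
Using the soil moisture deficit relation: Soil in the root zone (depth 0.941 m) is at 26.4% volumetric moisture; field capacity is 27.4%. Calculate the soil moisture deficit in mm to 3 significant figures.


Approach: apply the soil moisture deficit relation, SMD = (FC - theta)/100 * depth * 1000.
SMD = (27.4 - 26.4)/100 * 0.941 * 1000 = 9.41 mm
Therefore the soil moisture deficit = 9.41 mm.


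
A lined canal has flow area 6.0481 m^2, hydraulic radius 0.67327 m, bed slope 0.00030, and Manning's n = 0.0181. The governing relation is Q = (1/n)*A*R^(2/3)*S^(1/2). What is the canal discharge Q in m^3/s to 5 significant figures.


Q = (1/0.0181) * 6.0481 * 0.67327^(2/3) * 0.00030^(1/2) = 4.4459 m^3/s
Therefore the canal discharge Q = 4.4459 m^3/s.


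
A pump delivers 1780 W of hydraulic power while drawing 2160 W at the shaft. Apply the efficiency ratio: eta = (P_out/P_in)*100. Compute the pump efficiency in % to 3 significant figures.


eta = (1780 / 2160) * 100 = 82.4 %
Therefore the pump efficiency = 82.4 %.


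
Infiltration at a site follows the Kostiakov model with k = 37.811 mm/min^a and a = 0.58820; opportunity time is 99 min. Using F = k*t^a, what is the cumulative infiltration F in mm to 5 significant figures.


F = 37.811 * 99^0.58820 = 564.22 mm
Therefore the cumulative infiltration F = 564.22 mm.


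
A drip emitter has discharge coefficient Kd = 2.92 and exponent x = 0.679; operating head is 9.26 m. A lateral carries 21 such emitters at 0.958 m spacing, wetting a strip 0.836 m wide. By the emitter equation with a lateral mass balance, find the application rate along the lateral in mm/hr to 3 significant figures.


Approach: apply the emitter equation with a lateral mass balance, q = Kd*h^x; Q = n*q; rate = Q/(n*spacing*width).
Step 1 — single emitter flow (q = Kd*h^x):
  q = 2.92 * 9.26^0.679 = 13.235 L/hr
Step 2 — total lateral flow: Q = 21 * 13.235 = 277.93 L/hr
Step 3 — wetted area: A = 21 * 0.958 * 0.836 = 16.819 m^2
Step 4 — application rate: Q/A = 277.93/16.819 = 16.5 mm/hr
Therefore the application rate along the lateral = 16.5 mm/hr.


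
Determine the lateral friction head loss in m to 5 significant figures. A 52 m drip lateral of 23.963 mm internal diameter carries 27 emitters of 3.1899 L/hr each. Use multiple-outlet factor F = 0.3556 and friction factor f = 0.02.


Approach: apply Darcy-Weisbach with the multiple-outlet F-factor, Q = n*q/(3600*1000) m^3/s; v = Q/A; hf = F*f*(L/D)*(v^2/(2g)).
Q = 27*3.1899/(3600*1000) = 2.392425e-05 m^3/s
A = pi*(23.963e-3/2)^2 = 4.509956e-04 m^2, so v = Q/A = 0.05304764 m/s
hf = 0.3556*0.02*(52/0.023963)*(0.05304764^2/(2*9.81)) = 0.0022135 m
Therefore the lateral friction head loss = 0.0022135 m.


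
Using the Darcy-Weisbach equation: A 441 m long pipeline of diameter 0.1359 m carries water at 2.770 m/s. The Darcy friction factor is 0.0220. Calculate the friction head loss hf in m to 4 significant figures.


Approach: apply the Darcy-Weisbach equation, hf = f*(L/D)*(v^2/(2g)).
hf = 0.0220 * (441/0.1359) * (2.770^2 / (2*9.81))
hf = 27.92 m
Therefore the friction head loss hf = 27.92 m.


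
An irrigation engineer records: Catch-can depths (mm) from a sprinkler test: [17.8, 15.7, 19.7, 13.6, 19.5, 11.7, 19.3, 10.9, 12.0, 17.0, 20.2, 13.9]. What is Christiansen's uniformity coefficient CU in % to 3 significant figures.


Approach: apply Christiansen's uniformity coefficient, CU = (1 - mean_abs_deviation/mean)*100.
mean = 15.942 mm
mean |d_i - mean| = 2.9750 mm
CU = (1 - 2.9750/15.942)*100 = 81.3 %
Therefore Christiansen's uniformity coefficient CU = 81.3 %.


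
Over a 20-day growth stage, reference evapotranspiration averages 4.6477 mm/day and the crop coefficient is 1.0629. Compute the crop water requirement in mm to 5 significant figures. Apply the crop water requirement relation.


Approach: apply the crop water requirement relation, CWR = ET0 * Kc * days.
CWR = 4.6477 * 1.0629 * 20 = 98.801 mm
Therefore the crop water requirement = 98.801 mm.
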